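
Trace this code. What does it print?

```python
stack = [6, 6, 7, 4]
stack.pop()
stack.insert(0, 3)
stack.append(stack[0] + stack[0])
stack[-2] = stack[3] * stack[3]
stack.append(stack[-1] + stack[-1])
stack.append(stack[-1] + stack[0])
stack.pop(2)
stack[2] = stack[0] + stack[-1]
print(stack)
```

pop() removes 4 → [6, 6, 7]
insert 3 at 0 → [3, 6, 6, 7]
append stack[0]+stack[0] = 3+3 = 6 → [3, 6, 6, 7, 6]
stack[-2] = stack[3]*stack[3] = 7*7 = 49 → [3, 6, 6, 49, 6]
append stack[-1]+stack[-1] = 6+6 = 12 → [3, 6, 6, 49, 6, 12]
append stack[-1]+stack[0] = 12+3 = 15 → [3, 6, 6, 49, 6, 12, 15]
pop(2) removes 6 → [3, 6, 49, 6, 12, 15]
stack[2] = stack[0]+stack[-1] = 3+15 = 18 → [3, 6, 18, 6, 12, 15]

[3, 6, 18, 6, 12, 15]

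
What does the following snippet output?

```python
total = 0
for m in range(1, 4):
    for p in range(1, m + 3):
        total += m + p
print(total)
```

57

m=1,p=1: total = 0+2 = 2
m=1,p=2: total = 2+3 = 5
m=1,p=3: total = 5+4 = 9
m=2,p=1: total = 9+3 = 12
m=2,p=2: total = 12+4 = 16
m=2,p=3: total = 16+5 = 21
m=2,p=4: total = 21+6 = 27
m=3,p=1: total = 27+4 = 31
m=3,p=2: total = 31+5 = 36
m=3,p=3: total = 36+6 = 42
m=3,p=4: total = 42+7 = 49
m=3,p=5: total = 49+8 = 57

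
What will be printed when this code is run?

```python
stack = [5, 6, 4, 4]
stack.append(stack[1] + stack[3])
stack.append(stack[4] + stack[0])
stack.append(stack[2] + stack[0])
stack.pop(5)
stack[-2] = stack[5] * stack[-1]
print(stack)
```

[5, 6, 4, 4, 81, 9]

append stack[1]+stack[3] = 6+4 = 10 → [5, 6, 4, 4, 10]
append stack[4]+stack[0] = 10+5 = 15 → [5, 6, 4, 4, 10, 15]
append stack[2]+stack[0] = 4+5 = 9 → [5, 6, 4, 4, 10, 15, 9]
pop(5) removes 15 → [5, 6, 4, 4, 10, 9]
stack[-2] = stack[5]*stack[-1] = 9*9 = 81 → [5, 6, 4, 4, 81, 9]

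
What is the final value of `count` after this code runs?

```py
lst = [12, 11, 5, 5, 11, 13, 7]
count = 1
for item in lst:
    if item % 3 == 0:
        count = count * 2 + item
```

14

item=12: %3==0, count = 1*2+12 = 14
item=11: not %3==0
item=5: not %3==0
item=5: not %3==0
item=11: not %3==0
item=13: not %3==0
item=7: not %3==0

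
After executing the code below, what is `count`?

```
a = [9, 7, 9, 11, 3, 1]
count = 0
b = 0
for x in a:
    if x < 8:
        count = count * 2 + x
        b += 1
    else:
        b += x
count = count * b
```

1120

x=9: not <8; b=9
x=7: <8, count = 0*2+7 = 7; b=10
x=9: not <8; b=19
x=11: not <8; b=30
x=3: <8, count = 7*2+3 = 17; b=31
x=1: <8, count = 17*2+1 = 35; b=32
count*b = 35*32 = 1120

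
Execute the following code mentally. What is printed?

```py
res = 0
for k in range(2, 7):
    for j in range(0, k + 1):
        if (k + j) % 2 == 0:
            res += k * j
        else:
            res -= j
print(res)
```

k=2,j=0: even sum, res = 0+0 = 0
k=2,j=1: odd sum, res = 0-1 = -1
k=2,j=2: even sum, res = (-1)+4 = 3
k=3,j=0: odd sum, res = 3-0 = 3
k=3,j=1: even sum, res = 3+3 = 6
k=3,j=2: odd sum, res = 6-2 = 4
k=3,j=3: even sum, res = 4+9 = 13
k=4,j=0: even sum, res = 13+0 = 13
k=4,j=1: odd sum, res = 13-1 = 12
k=4,j=2: even sum, res = 12+8 = 20
k=4,j=3: odd sum, res = 20-3 = 17
k=4,j=4: even sum, res = 17+16 = 33
k=5,j=0: odd sum, res = 33-0 = 33
k=5,j=1: even sum, res = 33+5 = 38
k=5,j=2: odd sum, res = 38-2 = 36
k=5,j=3: even sum, res = 36+15 = 51
k=5,j=4: odd sum, res = 51-4 = 47
k=5,j=5: even sum, res = 47+25 = 72
k=6,j=0: even sum, res = 72+0 = 72
k=6,j=1: odd sum, res = 72-1 = 71
k=6,j=2: even sum, res = 71+12 = 83
k=6,j=3: odd sum, res = 83-3 = 80
k=6,j=4: even sum, res = 80+24 = 104
k=6,j=5: odd sum, res = 104-5 = 99
k=6,j=6: even sum, res = 99+36 = 135

135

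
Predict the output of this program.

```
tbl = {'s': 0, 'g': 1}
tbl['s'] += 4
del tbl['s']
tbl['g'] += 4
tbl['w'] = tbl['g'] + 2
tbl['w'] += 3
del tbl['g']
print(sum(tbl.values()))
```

10

tbl['s'] = 0+4 = 4 → {'s': 4, 'g': 1}
del 's' → {'g': 1}
tbl['g'] = 1+4 = 5 → {'g': 5}
tbl['w'] = tbl['g']+2 = 7 → {'g': 5, 'w': 7}
tbl['w'] = 7+3 = 10 → {'g': 5, 'w': 10}
del 'g' → {'w': 10}
sum of values = 10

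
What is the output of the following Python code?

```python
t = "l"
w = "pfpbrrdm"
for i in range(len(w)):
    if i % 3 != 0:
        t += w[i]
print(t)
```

lfprrm

i=0: skip
i=1: add 'f' → 'lf'
i=2: add 'p' → 'lfp'
i=3: skip
i=4: add 'r' → 'lfpr'
i=5: add 'r' → 'lfprr'
i=6: skip
i=7: add 'm' → 'lfprrm'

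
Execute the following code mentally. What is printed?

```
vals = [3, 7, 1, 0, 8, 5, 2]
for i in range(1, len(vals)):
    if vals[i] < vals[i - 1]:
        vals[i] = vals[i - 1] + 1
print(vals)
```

i=1: 7>=3, unchanged → [3, 7, 1, 0, 8, 5, 2]
i=2: 1<7, vals[2] = 7+1 = 8 → [3, 7, 8, 0, 8, 5, 2]
i=3: 0<8, vals[3] = 8+1 = 9 → [3, 7, 8, 9, 8, 5, 2]
i=4: 8<9, vals[4] = 9+1 = 10 → [3, 7, 8, 9, 10, 5, 2]
i=5: 5<10, vals[5] = 10+1 = 11 → [3, 7, 8, 9, 10, 11, 2]
i=6: 2<11, vals[6] = 11+1 = 12 → [3, 7, 8, 9, 10, 11, 12]

[3, 7, 8, 9, 10, 11, 12]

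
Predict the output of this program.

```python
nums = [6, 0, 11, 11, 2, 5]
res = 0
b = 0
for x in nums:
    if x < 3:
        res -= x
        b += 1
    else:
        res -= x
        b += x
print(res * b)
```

x=6: not <3, res = 0-6 = -6; b=6
x=0: <3, res = (-6)-0 = -6; b=7
x=11: not <3, res = (-6)-11 = -17; b=18
x=11: not <3, res = (-17)-11 = -28; b=29
x=2: <3, res = (-28)-2 = -30; b=30
x=5: not <3, res = (-30)-5 = -35; b=35
res*b = (-35)*35 = -1225

-1225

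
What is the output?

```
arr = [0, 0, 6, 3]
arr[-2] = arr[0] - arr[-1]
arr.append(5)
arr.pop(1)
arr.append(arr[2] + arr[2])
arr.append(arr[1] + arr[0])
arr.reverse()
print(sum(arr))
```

8

arr[-2] = arr[0]-arr[-1] = 0-3 = -3 → [0, 0, -3, 3]
append 5 → [0, 0, -3, 3, 5]
pop(1) removes 0 → [0, -3, 3, 5]
append arr[2]+arr[2] = 3+3 = 6 → [0, -3, 3, 5, 6]
append arr[1]+arr[0] = (-3)+0 = -3 → [0, -3, 3, 5, 6, -3]
reverse → [-3, 6, 5, 3, -3, 0]
sum = 8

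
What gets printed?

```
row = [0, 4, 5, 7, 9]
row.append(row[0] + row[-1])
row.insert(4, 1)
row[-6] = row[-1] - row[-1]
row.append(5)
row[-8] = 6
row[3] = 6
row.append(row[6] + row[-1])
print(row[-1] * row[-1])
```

append row[0]+row[-1] = 0+9 = 9 → [0, 4, 5, 7, 9, 9]
insert 1 at 4 → [0, 4, 5, 7, 1, 9, 9]
row[-6] = row[-1]-row[-1] = 9-9 = 0 → [0, 0, 5, 7, 1, 9, 9]
append 5 → [0, 0, 5, 7, 1, 9, 9, 5]
row[-8] = 6 → [6, 0, 5, 7, 1, 9, 9, 5]
row[3] = 6 → [6, 0, 5, 6, 1, 9, 9, 5]
append row[6]+row[-1] = 9+5 = 14 → [6, 0, 5, 6, 1, 9, 9, 5, 14]
row[-1]*row[-1] = 14*14 = 196

196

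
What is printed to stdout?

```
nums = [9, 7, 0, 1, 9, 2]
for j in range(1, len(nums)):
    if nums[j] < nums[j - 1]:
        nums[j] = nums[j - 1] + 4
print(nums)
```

j=1: 7<9, nums[1] = 9+4 = 13 → [9, 13, 0, 1, 9, 2]
j=2: 0<13, nums[2] = 13+4 = 17 → [9, 13, 17, 1, 9, 2]
j=3: 1<17, nums[3] = 17+4 = 21 → [9, 13, 17, 21, 9, 2]
j=4: 9<21, nums[4] = 21+4 = 25 → [9, 13, 17, 21, 25, 2]
j=5: 2<25, nums[5] = 25+4 = 29 → [9, 13, 17, 21, 25, 29]

[9, 13, 17, 21, 25, 29]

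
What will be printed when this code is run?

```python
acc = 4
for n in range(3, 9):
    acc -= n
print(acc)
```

n=3: acc = 4-3 = 1
n=4: acc = 1-4 = -3
n=5: acc = (-3)-5 = -8
n=6: acc = (-8)-6 = -14
n=7: acc = (-14)-7 = -21
n=8: acc = (-21)-8 = -29

-29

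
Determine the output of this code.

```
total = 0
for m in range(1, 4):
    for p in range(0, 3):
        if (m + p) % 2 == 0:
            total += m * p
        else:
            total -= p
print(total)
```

m=1,p=0: odd sum, total = 0-0 = 0
m=1,p=1: even sum, total = 0+1 = 1
m=1,p=2: odd sum, total = 1-2 = -1
m=2,p=0: even sum, total = (-1)+0 = -1
m=2,p=1: odd sum, total = (-1)-1 = -2
m=2,p=2: even sum, total = (-2)+4 = 2
m=3,p=0: odd sum, total = 2-0 = 2
m=3,p=1: even sum, total = 2+3 = 5
m=3,p=2: odd sum, total = 5-2 = 3

3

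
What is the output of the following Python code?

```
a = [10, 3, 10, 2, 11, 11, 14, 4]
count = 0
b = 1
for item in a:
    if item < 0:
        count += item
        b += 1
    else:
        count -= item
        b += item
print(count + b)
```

1

item=10: not <0, count = 0-10 = -10; b=11
item=3: not <0, count = (-10)-3 = -13; b=14
item=10: not <0, count = (-13)-10 = -23; b=24
item=2: not <0, count = (-23)-2 = -25; b=26
item=11: not <0, count = (-25)-11 = -36; b=37
item=11: not <0, count = (-36)-11 = -47; b=48
item=14: not <0, count = (-47)-14 = -61; b=62
item=4: not <0, count = (-61)-4 = -65; b=66
count+b = (-65)+66 = 1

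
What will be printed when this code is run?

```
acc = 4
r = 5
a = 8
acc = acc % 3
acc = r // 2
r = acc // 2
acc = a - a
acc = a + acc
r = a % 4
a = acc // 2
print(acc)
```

8

acc = 4%3 = 1
acc = 5//2 = 2
r = 2//2 = 1
acc = 8-8 = 0
acc = 8+0 = 8
r = 8%4 = 0
a = 8//2 = 4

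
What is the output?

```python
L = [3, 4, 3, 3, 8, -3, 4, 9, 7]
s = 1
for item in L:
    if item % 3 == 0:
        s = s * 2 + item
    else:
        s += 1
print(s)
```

142

item=3: %3==0, s = 1*2+3 = 5
item=4: not %3==0, s = 5+1 = 6
item=3: %3==0, s = 6*2+3 = 15
item=3: %3==0, s = 15*2+3 = 33
item=8: not %3==0, s = 33+1 = 34
item=-3: %3==0, s = 34*2+(-3) = 65
item=4: not %3==0, s = 65+1 = 66
item=9: %3==0, s = 66*2+9 = 141
item=7: not %3==0, s = 141+1 = 142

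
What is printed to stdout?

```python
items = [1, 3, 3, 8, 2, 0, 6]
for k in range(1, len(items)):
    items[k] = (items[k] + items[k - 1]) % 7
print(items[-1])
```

2

k=1: items[1] = (3+1)%7 = 4 → [1, 4, 3, 8, 2, 0, 6]
k=2: items[2] = (3+4)%7 = 0 → [1, 4, 0, 8, 2, 0, 6]
k=3: items[3] = (8+0)%7 = 1 → [1, 4, 0, 1, 2, 0, 6]
k=4: items[4] = (2+1)%7 = 3 → [1, 4, 0, 1, 3, 0, 6]
k=5: items[5] = (0+3)%7 = 3 → [1, 4, 0, 1, 3, 3, 6]
k=6: items[6] = (6+3)%7 = 2 → [1, 4, 0, 1, 3, 3, 2]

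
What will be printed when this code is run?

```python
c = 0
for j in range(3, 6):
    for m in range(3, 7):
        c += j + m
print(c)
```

j=3,m=3: c = 0+6 = 6
j=3,m=4: c = 6+7 = 13
j=3,m=5: c = 13+8 = 21
j=3,m=6: c = 21+9 = 30
j=4,m=3: c = 30+7 = 37
j=4,m=4: c = 37+8 = 45
j=4,m=5: c = 45+9 = 54
j=4,m=6: c = 54+10 = 64
j=5,m=3: c = 64+8 = 72
j=5,m=4: c = 72+9 = 81
j=5,m=5: c = 81+10 = 91
j=5,m=6: c = 91+11 = 102

102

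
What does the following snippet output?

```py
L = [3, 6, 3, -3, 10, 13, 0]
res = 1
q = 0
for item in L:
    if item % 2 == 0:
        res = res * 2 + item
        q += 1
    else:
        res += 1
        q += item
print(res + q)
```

89

item=3: not even, res = 1+1 = 2; q=3
item=6: even, res = 2*2+6 = 10; q=4
item=3: not even, res = 10+1 = 11; q=7
item=-3: not even, res = 11+1 = 12; q=4
item=10: even, res = 12*2+10 = 34; q=5
item=13: not even, res = 34+1 = 35; q=18
item=0: even, res = 35*2+0 = 70; q=19
res+q = 70+19 = 89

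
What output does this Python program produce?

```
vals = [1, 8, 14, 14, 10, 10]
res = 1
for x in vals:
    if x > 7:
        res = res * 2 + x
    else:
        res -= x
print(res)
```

326

x=1: not >7, res = 1-1 = 0
x=8: >7, res = 0*2+8 = 8
x=14: >7, res = 8*2+14 = 30
x=14: >7, res = 30*2+14 = 74
x=10: >7, res = 74*2+10 = 158
x=10: >7, res = 158*2+10 = 326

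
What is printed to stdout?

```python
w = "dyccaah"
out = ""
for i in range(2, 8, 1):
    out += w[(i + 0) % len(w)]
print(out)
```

ccaahd

i=2: add w[2]='c' → 'c'
i=3: add w[3]='c' → 'cc'
i=4: add w[4]='a' → 'cca'
i=5: add w[5]='a' → 'ccaa'
i=6: add w[6]='h' → 'ccaah'
i=7: add w[0]='d' → 'ccaahd'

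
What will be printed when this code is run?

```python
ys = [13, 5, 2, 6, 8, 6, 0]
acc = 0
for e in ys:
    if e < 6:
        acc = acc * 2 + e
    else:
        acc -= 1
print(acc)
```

e=13: not <6, acc = 0-1 = -1
e=5: <6, acc = (-1)*2+5 = 3
e=2: <6, acc = 3*2+2 = 8
e=6: not <6, acc = 8-1 = 7
e=8: not <6, acc = 7-1 = 6
e=6: not <6, acc = 6-1 = 5
e=0: <6, acc = 5*2+0 = 10

10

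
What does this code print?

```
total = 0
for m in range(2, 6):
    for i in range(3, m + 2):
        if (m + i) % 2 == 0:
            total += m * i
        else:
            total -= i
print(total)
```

m=2,i=3: odd sum, total = 0-3 = -3
m=3,i=3: even sum, total = (-3)+9 = 6
m=3,i=4: odd sum, total = 6-4 = 2
m=4,i=3: odd sum, total = 2-3 = -1
m=4,i=4: even sum, total = (-1)+16 = 15
m=4,i=5: odd sum, total = 15-5 = 10
m=5,i=3: even sum, total = 10+15 = 25
m=5,i=4: odd sum, total = 25-4 = 21
m=5,i=5: even sum, total = 21+25 = 46
m=5,i=6: odd sum, total = 46-6 = 40

40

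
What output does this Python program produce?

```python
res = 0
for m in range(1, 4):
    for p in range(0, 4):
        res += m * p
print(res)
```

36

m=1,p=0: res = 0+0 = 0
m=1,p=1: res = 0+1 = 1
m=1,p=2: res = 1+2 = 3
m=1,p=3: res = 3+3 = 6
m=2,p=0: res = 6+0 = 6
m=2,p=1: res = 6+2 = 8
m=2,p=2: res = 8+4 = 12
m=2,p=3: res = 12+6 = 18
m=3,p=0: res = 18+0 = 18
m=3,p=1: res = 18+3 = 21
m=3,p=2: res = 21+6 = 27
m=3,p=3: res = 27+9 = 36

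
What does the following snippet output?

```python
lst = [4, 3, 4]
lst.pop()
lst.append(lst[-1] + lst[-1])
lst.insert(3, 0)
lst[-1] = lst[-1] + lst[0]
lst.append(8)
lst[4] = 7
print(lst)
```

[4, 3, 6, 4, 7]

pop() removes 4 → [4, 3]
append lst[-1]+lst[-1] = 3+3 = 6 → [4, 3, 6]
insert 0 at 3 → [4, 3, 6, 0]
lst[-1] = lst[-1]+lst[0] = 0+4 = 4 → [4, 3, 6, 4]
append 8 → [4, 3, 6, 4, 8]
lst[4] = 7 → [4, 3, 6, 4, 7]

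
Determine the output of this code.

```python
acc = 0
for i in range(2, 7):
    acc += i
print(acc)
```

20

i=2: acc = 0+2 = 2
i=3: acc = 2+3 = 5
i=4: acc = 5+4 = 9
i=5: acc = 9+5 = 14
i=6: acc = 14+6 = 20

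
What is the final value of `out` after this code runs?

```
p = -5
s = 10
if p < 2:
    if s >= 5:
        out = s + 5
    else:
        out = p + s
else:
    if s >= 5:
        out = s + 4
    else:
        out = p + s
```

p=-5, s=10
p < 2 is True; s >= 5 is True
→ out = s + 5 = 15

15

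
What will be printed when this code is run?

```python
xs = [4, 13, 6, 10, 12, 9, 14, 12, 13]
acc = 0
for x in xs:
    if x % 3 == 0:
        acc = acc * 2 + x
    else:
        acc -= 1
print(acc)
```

83

x=4: not %3==0, acc = 0-1 = -1
x=13: not %3==0, acc = (-1)-1 = -2
x=6: %3==0, acc = (-2)*2+6 = 2
x=10: not %3==0, acc = 2-1 = 1
x=12: %3==0, acc = 1*2+12 = 14
x=9: %3==0, acc = 14*2+9 = 37
x=14: not %3==0, acc = 37-1 = 36
x=12: %3==0, acc = 36*2+12 = 84
x=13: not %3==0, acc = 84-1 = 83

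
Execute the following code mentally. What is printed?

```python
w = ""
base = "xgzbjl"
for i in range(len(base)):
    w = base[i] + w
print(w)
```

i=0: prepend 'x' → 'x'
i=1: prepend 'g' → 'gx'
i=2: prepend 'z' → 'zgx'
i=3: prepend 'b' → 'bzgx'
i=4: prepend 'j' → 'jbzgx'
i=5: prepend 'l' → 'ljbzgx'

ljbzgx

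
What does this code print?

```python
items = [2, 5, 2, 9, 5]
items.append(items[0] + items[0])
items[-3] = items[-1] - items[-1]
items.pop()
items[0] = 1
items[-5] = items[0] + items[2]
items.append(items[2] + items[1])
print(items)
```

[3, 5, 2, 0, 5, 7]

append items[0]+items[0] = 2+2 = 4 → [2, 5, 2, 9, 5, 4]
items[-3] = items[-1]-items[-1] = 4-4 = 0 → [2, 5, 2, 0, 5, 4]
pop() removes 4 → [2, 5, 2, 0, 5]
items[0] = 1 → [1, 5, 2, 0, 5]
items[-5] = items[0]+items[2] = 1+2 = 3 → [3, 5, 2, 0, 5]
append items[2]+items[1] = 2+5 = 7 → [3, 5, 2, 0, 5, 7]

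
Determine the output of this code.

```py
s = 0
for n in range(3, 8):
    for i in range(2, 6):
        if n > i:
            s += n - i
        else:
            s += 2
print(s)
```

46

n=3,i=2: 3>2, s = 0+1 = 1
n=3,i=3: not 3>3, s = 1+2 = 3
n=3,i=4: not 3>4, s = 3+2 = 5
n=3,i=5: not 3>5, s = 5+2 = 7
n=4,i=2: 4>2, s = 7+2 = 9
n=4,i=3: 4>3, s = 9+1 = 10
n=4,i=4: not 4>4, s = 10+2 = 12
n=4,i=5: not 4>5, s = 12+2 = 14
n=5,i=2: 5>2, s = 14+3 = 17
n=5,i=3: 5>3, s = 17+2 = 19
n=5,i=4: 5>4, s = 19+1 = 20
n=5,i=5: not 5>5, s = 20+2 = 22
n=6,i=2: 6>2, s = 22+4 = 26
n=6,i=3: 6>3, s = 26+3 = 29
n=6,i=4: 6>4, s = 29+2 = 31
n=6,i=5: 6>5, s = 31+1 = 32
n=7,i=2: 7>2, s = 32+5 = 37
n=7,i=3: 7>3, s = 37+4 = 41
n=7,i=4: 7>4, s = 41+3 = 44
n=7,i=5: 7>5, s = 44+2 = 46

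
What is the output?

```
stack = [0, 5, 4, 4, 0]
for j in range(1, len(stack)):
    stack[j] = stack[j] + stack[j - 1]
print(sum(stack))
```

j=1: stack[1] = 5+0 = 5 → [0, 5, 4, 4, 0]
j=2: stack[2] = 4+5 = 9 → [0, 5, 9, 4, 0]
j=3: stack[3] = 4+9 = 13 → [0, 5, 9, 13, 0]
j=4: stack[4] = 0+13 = 13 → [0, 5, 9, 13, 13]
sum = 40

40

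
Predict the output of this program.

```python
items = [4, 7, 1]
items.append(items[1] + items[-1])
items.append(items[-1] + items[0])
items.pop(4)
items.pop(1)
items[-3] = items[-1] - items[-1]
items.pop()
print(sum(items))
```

1

append items[1]+items[-1] = 7+1 = 8 → [4, 7, 1, 8]
append items[-1]+items[0] = 8+4 = 12 → [4, 7, 1, 8, 12]
pop(4) removes 12 → [4, 7, 1, 8]
pop(1) removes 7 → [4, 1, 8]
items[-3] = items[-1]-items[-1] = 8-8 = 0 → [0, 1, 8]
pop() removes 8 → [0, 1]
sum = 1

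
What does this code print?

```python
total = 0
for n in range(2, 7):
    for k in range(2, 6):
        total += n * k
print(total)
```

n=2,k=2: total = 0+4 = 4
n=2,k=3: total = 4+6 = 10
n=2,k=4: total = 10+8 = 18
n=2,k=5: total = 18+10 = 28
n=3,k=2: total = 28+6 = 34
n=3,k=3: total = 34+9 = 43
n=3,k=4: total = 43+12 = 55
n=3,k=5: total = 55+15 = 70
n=4,k=2: total = 70+8 = 78
n=4,k=3: total = 78+12 = 90
n=4,k=4: total = 90+16 = 106
n=4,k=5: total = 106+20 = 126
n=5,k=2: total = 126+10 = 136
n=5,k=3: total = 136+15 = 151
n=5,k=4: total = 151+20 = 171
n=5,k=5: total = 171+25 = 196
n=6,k=2: total = 196+12 = 208
n=6,k=3: total = 208+18 = 226
n=6,k=4: total = 226+24 = 250
n=6,k=5: total = 250+30 = 280

280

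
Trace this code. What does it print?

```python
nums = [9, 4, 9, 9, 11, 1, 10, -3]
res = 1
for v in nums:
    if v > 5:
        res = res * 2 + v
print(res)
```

316

v=9: >5, res = 1*2+9 = 11
v=4: not >5
v=9: >5, res = 11*2+9 = 31
v=9: >5, res = 31*2+9 = 71
v=11: >5, res = 71*2+11 = 153
v=1: not >5
v=10: >5, res = 153*2+10 = 316
v=-3: not >5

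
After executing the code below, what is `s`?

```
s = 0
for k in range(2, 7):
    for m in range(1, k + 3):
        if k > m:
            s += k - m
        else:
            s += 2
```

k=2,m=1: 2>1, s = 0+1 = 1
k=2,m=2: not 2>2, s = 1+2 = 3
k=2,m=3: not 2>3, s = 3+2 = 5
k=2,m=4: not 2>4, s = 5+2 = 7
k=3,m=1: 3>1, s = 7+2 = 9
k=3,m=2: 3>2, s = 9+1 = 10
k=3,m=3: not 3>3, s = 10+2 = 12
k=3,m=4: not 3>4, s = 12+2 = 14
k=3,m=5: not 3>5, s = 14+2 = 16
k=4,m=1: 4>1, s = 16+3 = 19
k=4,m=2: 4>2, s = 19+2 = 21
k=4,m=3: 4>3, s = 21+1 = 22
k=4,m=4: not 4>4, s = 22+2 = 24
k=4,m=5: not 4>5, s = 24+2 = 26
k=4,m=6: not 4>6, s = 26+2 = 28
k=5,m=1: 5>1, s = 28+4 = 32
k=5,m=2: 5>2, s = 32+3 = 35
k=5,m=3: 5>3, s = 35+2 = 37
k=5,m=4: 5>4, s = 37+1 = 38
k=5,m=5: not 5>5, s = 38+2 = 40
k=5,m=6: not 5>6, s = 40+2 = 42
k=5,m=7: not 5>7, s = 42+2 = 44
k=6,m=1: 6>1, s = 44+5 = 49
k=6,m=2: 6>2, s = 49+4 = 53
k=6,m=3: 6>3, s = 53+3 = 56
k=6,m=4: 6>4, s = 56+2 = 58
k=6,m=5: 6>5, s = 58+1 = 59
k=6,m=6: not 6>6, s = 59+2 = 61
k=6,m=7: not 6>7, s = 61+2 = 63
k=6,m=8: not 6>8, s = 63+2 = 65

65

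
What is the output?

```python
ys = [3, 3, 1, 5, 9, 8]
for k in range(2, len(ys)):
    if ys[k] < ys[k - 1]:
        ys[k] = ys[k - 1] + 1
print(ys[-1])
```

10

k=2: 1<3, ys[2] = 3+1 = 4 → [3, 3, 4, 5, 9, 8]
k=3: 5>=4, unchanged → [3, 3, 4, 5, 9, 8]
k=4: 9>=5, unchanged → [3, 3, 4, 5, 9, 8]
k=5: 8<9, ys[5] = 9+1 = 10 → [3, 3, 4, 5, 9, 10]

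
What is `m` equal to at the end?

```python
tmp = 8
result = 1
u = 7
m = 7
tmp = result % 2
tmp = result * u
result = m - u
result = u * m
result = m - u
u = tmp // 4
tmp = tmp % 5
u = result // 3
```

tmp = 1%2 = 1
tmp = 1*7 = 7
result = 7-7 = 0
result = 7*7 = 49
result = 7-7 = 0
u = 7//4 = 1
tmp = 7%5 = 2
u = 0//3 = 0

7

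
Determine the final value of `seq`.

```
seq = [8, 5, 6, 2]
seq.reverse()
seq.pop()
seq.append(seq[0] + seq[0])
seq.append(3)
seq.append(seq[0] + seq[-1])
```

[2, 6, 5, 4, 3, 5]

reverse → [2, 6, 5, 8]
pop() removes 8 → [2, 6, 5]
append seq[0]+seq[0] = 2+2 = 4 → [2, 6, 5, 4]
append 3 → [2, 6, 5, 4, 3]
append seq[0]+seq[-1] = 2+3 = 5 → [2, 6, 5, 4, 3, 5]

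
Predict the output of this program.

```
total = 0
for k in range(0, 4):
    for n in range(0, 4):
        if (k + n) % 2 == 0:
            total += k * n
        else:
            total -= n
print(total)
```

8

k=0,n=0: even sum, total = 0+0 = 0
k=0,n=1: odd sum, total = 0-1 = -1
k=0,n=2: even sum, total = (-1)+0 = -1
k=0,n=3: odd sum, total = (-1)-3 = -4
k=1,n=0: odd sum, total = (-4)-0 = -4
k=1,n=1: even sum, total = (-4)+1 = -3
k=1,n=2: odd sum, total = (-3)-2 = -5
k=1,n=3: even sum, total = (-5)+3 = -2
k=2,n=0: even sum, total = (-2)+0 = -2
k=2,n=1: odd sum, total = (-2)-1 = -3
k=2,n=2: even sum, total = (-3)+4 = 1
k=2,n=3: odd sum, total = 1-3 = -2
k=3,n=0: odd sum, total = (-2)-0 = -2
k=3,n=1: even sum, total = (-2)+3 = 1
k=3,n=2: odd sum, total = 1-2 = -1
k=3,n=3: even sum, total = (-1)+9 = 8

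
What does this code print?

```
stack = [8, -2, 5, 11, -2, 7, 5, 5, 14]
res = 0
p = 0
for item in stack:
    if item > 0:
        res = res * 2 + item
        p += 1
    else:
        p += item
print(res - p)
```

item=8: >0, res = 0*2+8 = 8; p=1
item=-2: not >0; p=-1
item=5: >0, res = 8*2+5 = 21; p=0
item=11: >0, res = 21*2+11 = 53; p=1
item=-2: not >0; p=-1
item=7: >0, res = 53*2+7 = 113; p=0
item=5: >0, res = 113*2+5 = 231; p=1
item=5: >0, res = 231*2+5 = 467; p=2
item=14: >0, res = 467*2+14 = 948; p=3
res-p = 948-3 = 945

945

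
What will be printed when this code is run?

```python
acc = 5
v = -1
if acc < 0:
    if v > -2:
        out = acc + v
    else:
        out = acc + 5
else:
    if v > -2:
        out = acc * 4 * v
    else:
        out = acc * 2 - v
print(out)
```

-20

acc=5, v=-1
acc < 0 is False; v > -2 is True
→ out = acc * 4 * v = -20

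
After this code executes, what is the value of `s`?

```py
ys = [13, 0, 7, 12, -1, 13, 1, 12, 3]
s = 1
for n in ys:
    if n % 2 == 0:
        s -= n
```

-23

n=13: not even
n=0: even, s = 1-0 = 1
n=7: not even
n=12: even, s = 1-12 = -11
n=-1: not even
n=13: not even
n=1: not even
n=12: even, s = (-11)-12 = -23
n=3: not even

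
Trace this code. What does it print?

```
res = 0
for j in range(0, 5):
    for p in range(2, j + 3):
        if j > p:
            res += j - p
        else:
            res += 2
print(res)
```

28

j=0,p=2: not 0>2, res = 0+2 = 2
j=1,p=2: not 1>2, res = 2+2 = 4
j=1,p=3: not 1>3, res = 4+2 = 6
j=2,p=2: not 2>2, res = 6+2 = 8
j=2,p=3: not 2>3, res = 8+2 = 10
j=2,p=4: not 2>4, res = 10+2 = 12
j=3,p=2: 3>2, res = 12+1 = 13
j=3,p=3: not 3>3, res = 13+2 = 15
j=3,p=4: not 3>4, res = 15+2 = 17
j=3,p=5: not 3>5, res = 17+2 = 19
j=4,p=2: 4>2, res = 19+2 = 21
j=4,p=3: 4>3, res = 21+1 = 22
j=4,p=4: not 4>4, res = 22+2 = 24
j=4,p=5: not 4>5, res = 24+2 = 26
j=4,p=6: not 4>6, res = 26+2 = 28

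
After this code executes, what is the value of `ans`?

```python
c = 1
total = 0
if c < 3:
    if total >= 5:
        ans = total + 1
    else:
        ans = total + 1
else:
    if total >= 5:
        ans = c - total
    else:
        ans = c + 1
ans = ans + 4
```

5

c=1, total=0
c < 3 is True; total >= 5 is False
→ ans = total + 1 = 1
ans = 1+4 = 5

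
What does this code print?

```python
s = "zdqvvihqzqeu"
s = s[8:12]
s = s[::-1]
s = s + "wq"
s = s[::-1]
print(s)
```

qwzqeu

slice [8:12] → 'zqeu'
reverse → 'ueqz'
+ 'wq' → 'ueqzwq'
reverse → 'qwzqeu'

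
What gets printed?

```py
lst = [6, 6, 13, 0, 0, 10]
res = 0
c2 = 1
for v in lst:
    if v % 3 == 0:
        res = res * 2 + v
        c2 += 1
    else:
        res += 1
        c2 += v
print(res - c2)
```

v=6: %3==0, res = 0*2+6 = 6; c2=2
v=6: %3==0, res = 6*2+6 = 18; c2=3
v=13: not %3==0, res = 18+1 = 19; c2=16
v=0: %3==0, res = 19*2+0 = 38; c2=17
v=0: %3==0, res = 38*2+0 = 76; c2=18
v=10: not %3==0, res = 76+1 = 77; c2=28
res-c2 = 77-28 = 49

49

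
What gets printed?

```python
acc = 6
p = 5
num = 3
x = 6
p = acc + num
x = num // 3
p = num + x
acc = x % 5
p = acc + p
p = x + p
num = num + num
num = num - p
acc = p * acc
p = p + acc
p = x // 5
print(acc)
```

6

p = 6+3 = 9
x = 3//3 = 1
p = 3+1 = 4
acc = 1%5 = 1
p = 1+4 = 5
p = 1+5 = 6
num = 3+3 = 6
num = 6-6 = 0
acc = 6*1 = 6
p = 6+6 = 12
p = 1//5 = 0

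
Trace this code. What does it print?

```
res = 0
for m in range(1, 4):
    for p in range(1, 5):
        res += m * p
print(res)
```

m=1,p=1: res = 0+1 = 1
m=1,p=2: res = 1+2 = 3
m=1,p=3: res = 3+3 = 6
m=1,p=4: res = 6+4 = 10
m=2,p=1: res = 10+2 = 12
m=2,p=2: res = 12+4 = 16
m=2,p=3: res = 16+6 = 22
m=2,p=4: res = 22+8 = 30
m=3,p=1: res = 30+3 = 33
m=3,p=2: res = 33+6 = 39
m=3,p=3: res = 39+9 = 48
m=3,p=4: res = 48+12 = 60

60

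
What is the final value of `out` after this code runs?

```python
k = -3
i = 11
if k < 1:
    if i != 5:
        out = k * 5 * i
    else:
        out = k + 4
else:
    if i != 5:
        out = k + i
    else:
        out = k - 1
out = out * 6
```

-990

k=-3, i=11
k < 1 is True; i != 5 is True
→ out = k * 5 * i = -165
out = (-165)*6 = -990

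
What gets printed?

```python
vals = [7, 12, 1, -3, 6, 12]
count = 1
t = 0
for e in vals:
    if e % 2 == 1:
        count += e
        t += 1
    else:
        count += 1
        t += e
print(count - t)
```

e=7: odd, count = 1+7 = 8; t=1
e=12: not odd, count = 8+1 = 9; t=13
e=1: odd, count = 9+1 = 10; t=14
e=-3: odd, count = 10+(-3) = 7; t=15
e=6: not odd, count = 7+1 = 8; t=21
e=12: not odd, count = 8+1 = 9; t=33
count-t = 9-33 = -24

-24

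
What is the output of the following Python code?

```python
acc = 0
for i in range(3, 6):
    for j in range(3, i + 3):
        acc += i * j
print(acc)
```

233

i=3,j=3: acc = 0+9 = 9
i=3,j=4: acc = 9+12 = 21
i=3,j=5: acc = 21+15 = 36
i=4,j=3: acc = 36+12 = 48
i=4,j=4: acc = 48+16 = 64
i=4,j=5: acc = 64+20 = 84
i=4,j=6: acc = 84+24 = 108
i=5,j=3: acc = 108+15 = 123
i=5,j=4: acc = 123+20 = 143
i=5,j=5: acc = 143+25 = 168
i=5,j=6: acc = 168+30 = 198
i=5,j=7: acc = 198+35 = 233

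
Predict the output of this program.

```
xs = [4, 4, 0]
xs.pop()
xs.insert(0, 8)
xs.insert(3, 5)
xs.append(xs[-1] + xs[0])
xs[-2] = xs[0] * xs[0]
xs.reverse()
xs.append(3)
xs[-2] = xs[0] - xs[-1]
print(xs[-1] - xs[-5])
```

-61

pop() removes 0 → [4, 4]
insert 8 at 0 → [8, 4, 4]
insert 5 at 3 → [8, 4, 4, 5]
append xs[-1]+xs[0] = 5+8 = 13 → [8, 4, 4, 5, 13]
xs[-2] = xs[0]*xs[0] = 8*8 = 64 → [8, 4, 4, 64, 13]
reverse → [13, 64, 4, 4, 8]
append 3 → [13, 64, 4, 4, 8, 3]
xs[-2] = xs[0]-xs[-1] = 13-3 = 10 → [13, 64, 4, 4, 10, 3]
xs[-1]-xs[-5] = 3-64 = -61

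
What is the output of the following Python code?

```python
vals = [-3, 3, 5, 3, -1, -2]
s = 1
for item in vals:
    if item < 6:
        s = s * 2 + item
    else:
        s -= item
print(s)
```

item=-3: <6, s = 1*2+(-3) = -1
item=3: <6, s = (-1)*2+3 = 1
item=5: <6, s = 1*2+5 = 7
item=3: <6, s = 7*2+3 = 17
item=-1: <6, s = 17*2+(-1) = 33
item=-2: <6, s = 33*2+(-2) = 64

64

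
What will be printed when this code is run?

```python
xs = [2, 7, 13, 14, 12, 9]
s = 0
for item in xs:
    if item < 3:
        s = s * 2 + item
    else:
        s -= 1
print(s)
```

item=2: <3, s = 0*2+2 = 2
item=7: not <3, s = 2-1 = 1
item=13: not <3, s = 1-1 = 0
item=14: not <3, s = 0-1 = -1
item=12: not <3, s = (-1)-1 = -2
item=9: not <3, s = (-2)-1 = -3

-3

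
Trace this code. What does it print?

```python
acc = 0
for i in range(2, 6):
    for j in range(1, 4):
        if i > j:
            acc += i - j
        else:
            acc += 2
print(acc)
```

25

i=2,j=1: 2>1, acc = 0+1 = 1
i=2,j=2: not 2>2, acc = 1+2 = 3
i=2,j=3: not 2>3, acc = 3+2 = 5
i=3,j=1: 3>1, acc = 5+2 = 7
i=3,j=2: 3>2, acc = 7+1 = 8
i=3,j=3: not 3>3, acc = 8+2 = 10
i=4,j=1: 4>1, acc = 10+3 = 13
i=4,j=2: 4>2, acc = 13+2 = 15
i=4,j=3: 4>3, acc = 15+1 = 16
i=5,j=1: 5>1, acc = 16+4 = 20
i=5,j=2: 5>2, acc = 20+3 = 23
i=5,j=3: 5>3, acc = 23+2 = 25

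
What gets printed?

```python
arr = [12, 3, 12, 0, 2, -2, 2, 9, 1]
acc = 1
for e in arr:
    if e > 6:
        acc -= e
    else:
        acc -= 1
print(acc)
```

e=12: >6, acc = 1-12 = -11
e=3: not >6, acc = (-11)-1 = -12
e=12: >6, acc = (-12)-12 = -24
e=0: not >6, acc = (-24)-1 = -25
e=2: not >6, acc = (-25)-1 = -26
e=-2: not >6, acc = (-26)-1 = -27
e=2: not >6, acc = (-27)-1 = -28
e=9: >6, acc = (-28)-9 = -37
e=1: not >6, acc = (-37)-1 = -38

-38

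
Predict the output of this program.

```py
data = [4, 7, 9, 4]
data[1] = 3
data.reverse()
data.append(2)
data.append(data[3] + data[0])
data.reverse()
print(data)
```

data[1] = 3 → [4, 3, 9, 4]
reverse → [4, 9, 3, 4]
append 2 → [4, 9, 3, 4, 2]
append data[3]+data[0] = 4+4 = 8 → [4, 9, 3, 4, 2, 8]
reverse → [8, 2, 4, 3, 9, 4]

[8, 2, 4, 3, 9, 4]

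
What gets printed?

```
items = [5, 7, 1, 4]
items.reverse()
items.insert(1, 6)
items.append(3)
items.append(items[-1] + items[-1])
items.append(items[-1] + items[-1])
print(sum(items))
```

reverse → [4, 1, 7, 5]
insert 6 at 1 → [4, 6, 1, 7, 5]
append 3 → [4, 6, 1, 7, 5, 3]
append items[-1]+items[-1] = 3+3 = 6 → [4, 6, 1, 7, 5, 3, 6]
append items[-1]+items[-1] = 6+6 = 12 → [4, 6, 1, 7, 5, 3, 6, 12]
sum = 44

44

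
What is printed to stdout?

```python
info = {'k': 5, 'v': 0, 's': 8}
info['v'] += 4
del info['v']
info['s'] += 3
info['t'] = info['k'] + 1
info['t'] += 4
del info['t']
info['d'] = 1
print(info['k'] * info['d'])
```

info['v'] = 0+4 = 4 → {'k': 5, 'v': 4, 's': 8}
del 'v' → {'k': 5, 's': 8}
info['s'] = 8+3 = 11 → {'k': 5, 's': 11}
info['t'] = info['k']+1 = 6 → {'k': 5, 's': 11, 't': 6}
info['t'] = 6+4 = 10 → {'k': 5, 's': 11, 't': 10}
del 't' → {'k': 5, 's': 11}
info['d'] = 1 → {'k': 5, 's': 11, 'd': 1}
info['k']*info['d'] = 5*1 = 5

5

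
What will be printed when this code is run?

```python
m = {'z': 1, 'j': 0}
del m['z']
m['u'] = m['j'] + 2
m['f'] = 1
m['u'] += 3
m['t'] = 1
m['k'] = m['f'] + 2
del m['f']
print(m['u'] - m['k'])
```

2

del 'z' → {'j': 0}
m['u'] = m['j']+2 = 2 → {'j': 0, 'u': 2}
m['f'] = 1 → {'j': 0, 'u': 2, 'f': 1}
m['u'] = 2+3 = 5 → {'j': 0, 'u': 5, 'f': 1}
m['t'] = 1 → {'j': 0, 'u': 5, 'f': 1, 't': 1}
m['k'] = m['f']+2 = 3 → {'j': 0, 'u': 5, 'f': 1, 't': 1, 'k': 3}
del 'f' → {'j': 0, 'u': 5, 't': 1, 'k': 3}
m['u']-m['k'] = 5-3 = 2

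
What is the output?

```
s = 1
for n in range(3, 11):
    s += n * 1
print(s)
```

53

n=3: s = 1+3*1 = 4
n=4: s = 4+4*1 = 8
n=5: s = 8+5*1 = 13
n=6: s = 13+6*1 = 19
n=7: s = 19+7*1 = 26
n=8: s = 26+8*1 = 34
n=9: s = 34+9*1 = 43
n=10: s = 43+10*1 = 53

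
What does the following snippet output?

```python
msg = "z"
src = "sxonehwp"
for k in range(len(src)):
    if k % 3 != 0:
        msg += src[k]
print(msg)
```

k=0: skip
k=1: add 'x' → 'zx'
k=2: add 'o' → 'zxo'
k=3: skip
k=4: add 'e' → 'zxoe'
k=5: add 'h' → 'zxoeh'
k=6: skip
k=7: add 'p' → 'zxoehp'

zxoehp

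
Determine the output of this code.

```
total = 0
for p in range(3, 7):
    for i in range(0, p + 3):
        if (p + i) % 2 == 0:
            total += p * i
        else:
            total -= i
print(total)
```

232

p=3,i=0: odd sum, total = 0-0 = 0
p=3,i=1: even sum, total = 0+3 = 3
p=3,i=2: odd sum, total = 3-2 = 1
p=3,i=3: even sum, total = 1+9 = 10
p=3,i=4: odd sum, total = 10-4 = 6
p=3,i=5: even sum, total = 6+15 = 21
p=4,i=0: even sum, total = 21+0 = 21
p=4,i=1: odd sum, total = 21-1 = 20
p=4,i=2: even sum, total = 20+8 = 28
p=4,i=3: odd sum, total = 28-3 = 25
p=4,i=4: even sum, total = 25+16 = 41
p=4,i=5: odd sum, total = 41-5 = 36
p=4,i=6: even sum, total = 36+24 = 60
p=5,i=0: odd sum, total = 60-0 = 60
p=5,i=1: even sum, total = 60+5 = 65
p=5,i=2: odd sum, total = 65-2 = 63
p=5,i=3: even sum, total = 63+15 = 78
p=5,i=4: odd sum, total = 78-4 = 74
p=5,i=5: even sum, total = 74+25 = 99
p=5,i=6: odd sum, total = 99-6 = 93
p=5,i=7: even sum, total = 93+35 = 128
p=6,i=0: even sum, total = 128+0 = 128
p=6,i=1: odd sum, total = 128-1 = 127
p=6,i=2: even sum, total = 127+12 = 139
p=6,i=3: odd sum, total = 139-3 = 136
p=6,i=4: even sum, total = 136+24 = 160
p=6,i=5: odd sum, total = 160-5 = 155
p=6,i=6: even sum, total = 155+36 = 191
p=6,i=7: odd sum, total = 191-7 = 184
p=6,i=8: even sum, total = 184+48 = 232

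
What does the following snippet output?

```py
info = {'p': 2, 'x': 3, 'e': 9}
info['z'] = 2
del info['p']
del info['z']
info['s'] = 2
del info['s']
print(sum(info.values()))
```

info['z'] = 2 → {'p': 2, 'x': 3, 'e': 9, 'z': 2}
del 'p' → {'x': 3, 'e': 9, 'z': 2}
del 'z' → {'x': 3, 'e': 9}
info['s'] = 2 → {'x': 3, 'e': 9, 's': 2}
del 's' → {'x': 3, 'e': 9}
sum of values = 12

12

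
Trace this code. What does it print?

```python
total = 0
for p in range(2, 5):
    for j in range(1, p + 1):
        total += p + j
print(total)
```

48

p=2,j=1: total = 0+3 = 3
p=2,j=2: total = 3+4 = 7
p=3,j=1: total = 7+4 = 11
p=3,j=2: total = 11+5 = 16
p=3,j=3: total = 16+6 = 22
p=4,j=1: total = 22+5 = 27
p=4,j=2: total = 27+6 = 33
p=4,j=3: total = 33+7 = 40
p=4,j=4: total = 40+8 = 48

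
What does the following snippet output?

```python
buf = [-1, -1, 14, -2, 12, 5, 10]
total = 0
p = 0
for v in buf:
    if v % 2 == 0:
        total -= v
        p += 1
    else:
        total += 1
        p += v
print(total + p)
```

-24

v=-1: not even, total = 0+1 = 1; p=-1
v=-1: not even, total = 1+1 = 2; p=-2
v=14: even, total = 2-14 = -12; p=-1
v=-2: even, total = (-12)-(-2) = -10; p=0
v=12: even, total = (-10)-12 = -22; p=1
v=5: not even, total = (-22)+1 = -21; p=6
v=10: even, total = (-21)-10 = -31; p=7
total+p = (-31)+7 = -24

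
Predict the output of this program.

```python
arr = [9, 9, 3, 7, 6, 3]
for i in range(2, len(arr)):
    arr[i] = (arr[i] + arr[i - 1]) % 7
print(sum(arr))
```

32

i=2: arr[2] = (3+9)%7 = 5 → [9, 9, 5, 7, 6, 3]
i=3: arr[3] = (7+5)%7 = 5 → [9, 9, 5, 5, 6, 3]
i=4: arr[4] = (6+5)%7 = 4 → [9, 9, 5, 5, 4, 3]
i=5: arr[5] = (3+4)%7 = 0 → [9, 9, 5, 5, 4, 0]
sum = 32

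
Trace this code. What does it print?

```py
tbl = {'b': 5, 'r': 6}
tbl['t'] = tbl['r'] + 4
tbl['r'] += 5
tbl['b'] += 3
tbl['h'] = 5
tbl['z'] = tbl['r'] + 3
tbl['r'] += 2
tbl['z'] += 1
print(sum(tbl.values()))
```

51

tbl['t'] = tbl['r']+4 = 10 → {'b': 5, 'r': 6, 't': 10}
tbl['r'] = 6+5 = 11 → {'b': 5, 'r': 11, 't': 10}
tbl['b'] = 5+3 = 8 → {'b': 8, 'r': 11, 't': 10}
tbl['h'] = 5 → {'b': 8, 'r': 11, 't': 10, 'h': 5}
tbl['z'] = tbl['r']+3 = 14 → {'b': 8, 'r': 11, 't': 10, 'h': 5, 'z': 14}
tbl['r'] = 11+2 = 13 → {'b': 8, 'r': 13, 't': 10, 'h': 5, 'z': 14}
tbl['z'] = 14+1 = 15 → {'b': 8, 'r': 13, 't': 10, 'h': 5, 'z': 15}
sum of values = 51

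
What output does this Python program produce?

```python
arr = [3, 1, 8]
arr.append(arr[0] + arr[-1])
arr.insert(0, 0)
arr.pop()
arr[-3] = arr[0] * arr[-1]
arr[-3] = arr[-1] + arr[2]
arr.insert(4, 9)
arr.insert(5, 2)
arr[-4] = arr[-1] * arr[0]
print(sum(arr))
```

append arr[0]+arr[-1] = 3+8 = 11 → [3, 1, 8, 11]
insert 0 at 0 → [0, 3, 1, 8, 11]
pop() removes 11 → [0, 3, 1, 8]
arr[-3] = arr[0]*arr[-1] = 0*8 = 0 → [0, 0, 1, 8]
arr[-3] = arr[-1]+arr[2] = 8+1 = 9 → [0, 9, 1, 8]
insert 9 at 4 → [0, 9, 1, 8, 9]
insert 2 at 5 → [0, 9, 1, 8, 9, 2]
arr[-4] = arr[-1]*arr[0] = 2*0 = 0 → [0, 9, 0, 8, 9, 2]
sum = 28

28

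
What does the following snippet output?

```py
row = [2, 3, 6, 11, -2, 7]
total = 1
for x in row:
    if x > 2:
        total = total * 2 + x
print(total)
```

x=2: not >2
x=3: >2, total = 1*2+3 = 5
x=6: >2, total = 5*2+6 = 16
x=11: >2, total = 16*2+11 = 43
x=-2: not >2
x=7: >2, total = 43*2+7 = 93

93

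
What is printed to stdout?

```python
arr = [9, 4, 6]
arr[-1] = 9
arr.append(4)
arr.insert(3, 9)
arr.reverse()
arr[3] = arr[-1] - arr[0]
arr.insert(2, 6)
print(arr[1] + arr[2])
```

arr[-1] = 9 → [9, 4, 9]
append 4 → [9, 4, 9, 4]
insert 9 at 3 → [9, 4, 9, 9, 4]
reverse → [4, 9, 9, 4, 9]
arr[3] = arr[-1]-arr[0] = 9-4 = 5 → [4, 9, 9, 5, 9]
insert 6 at 2 → [4, 9, 6, 9, 5, 9]
arr[1]+arr[2] = 9+6 = 15

15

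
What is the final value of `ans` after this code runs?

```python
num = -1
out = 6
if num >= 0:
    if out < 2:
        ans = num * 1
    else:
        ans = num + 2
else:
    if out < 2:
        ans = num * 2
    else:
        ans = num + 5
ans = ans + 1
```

5

num=-1, out=6
num >= 0 is False; out < 2 is False
→ ans = num + 5 = 4
ans = 4+1 = 5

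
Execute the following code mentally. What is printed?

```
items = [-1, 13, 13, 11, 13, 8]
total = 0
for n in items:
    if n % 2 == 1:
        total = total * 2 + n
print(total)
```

n=-1: odd, total = 0*2+(-1) = -1
n=13: odd, total = (-1)*2+13 = 11
n=13: odd, total = 11*2+13 = 35
n=11: odd, total = 35*2+11 = 81
n=13: odd, total = 81*2+13 = 175
n=8: not odd

175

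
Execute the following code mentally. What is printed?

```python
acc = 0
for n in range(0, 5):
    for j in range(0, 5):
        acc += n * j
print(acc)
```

n=0,j=0: acc = 0+0 = 0
n=0,j=1: acc = 0+0 = 0
n=0,j=2: acc = 0+0 = 0
n=0,j=3: acc = 0+0 = 0
n=0,j=4: acc = 0+0 = 0
n=1,j=0: acc = 0+0 = 0
n=1,j=1: acc = 0+1 = 1
n=1,j=2: acc = 1+2 = 3
n=1,j=3: acc = 3+3 = 6
n=1,j=4: acc = 6+4 = 10
n=2,j=0: acc = 10+0 = 10
n=2,j=1: acc = 10+2 = 12
n=2,j=2: acc = 12+4 = 16
n=2,j=3: acc = 16+6 = 22
n=2,j=4: acc = 22+8 = 30
n=3,j=0: acc = 30+0 = 30
n=3,j=1: acc = 30+3 = 33
n=3,j=2: acc = 33+6 = 39
n=3,j=3: acc = 39+9 = 48
n=3,j=4: acc = 48+12 = 60
n=4,j=0: acc = 60+0 = 60
n=4,j=1: acc = 60+4 = 64
n=4,j=2: acc = 64+8 = 72
n=4,j=3: acc = 72+12 = 84
n=4,j=4: acc = 84+16 = 100

100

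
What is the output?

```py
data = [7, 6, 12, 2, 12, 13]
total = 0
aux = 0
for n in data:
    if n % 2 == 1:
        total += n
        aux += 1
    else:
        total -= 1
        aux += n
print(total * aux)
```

n=7: odd, total = 0+7 = 7; aux=1
n=6: not odd, total = 7-1 = 6; aux=7
n=12: not odd, total = 6-1 = 5; aux=19
n=2: not odd, total = 5-1 = 4; aux=21
n=12: not odd, total = 4-1 = 3; aux=33
n=13: odd, total = 3+13 = 16; aux=34
total*aux = 16*34 = 544

544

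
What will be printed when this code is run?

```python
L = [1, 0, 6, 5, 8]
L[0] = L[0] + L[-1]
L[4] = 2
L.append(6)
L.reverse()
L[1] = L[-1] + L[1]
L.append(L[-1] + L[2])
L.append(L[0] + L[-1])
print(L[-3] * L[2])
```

45

L[0] = L[0]+L[-1] = 1+8 = 9 → [9, 0, 6, 5, 8]
L[4] = 2 → [9, 0, 6, 5, 2]
append 6 → [9, 0, 6, 5, 2, 6]
reverse → [6, 2, 5, 6, 0, 9]
L[1] = L[-1]+L[1] = 9+2 = 11 → [6, 11, 5, 6, 0, 9]
append L[-1]+L[2] = 9+5 = 14 → [6, 11, 5, 6, 0, 9, 14]
append L[0]+L[-1] = 6+14 = 20 → [6, 11, 5, 6, 0, 9, 14, 20]
L[-3]*L[2] = 9*5 = 45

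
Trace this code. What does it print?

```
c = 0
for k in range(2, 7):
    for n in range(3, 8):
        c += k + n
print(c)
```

k=2,n=3: c = 0+5 = 5
k=2,n=4: c = 5+6 = 11
k=2,n=5: c = 11+7 = 18
k=2,n=6: c = 18+8 = 26
k=2,n=7: c = 26+9 = 35
k=3,n=3: c = 35+6 = 41
k=3,n=4: c = 41+7 = 48
k=3,n=5: c = 48+8 = 56
k=3,n=6: c = 56+9 = 65
k=3,n=7: c = 65+10 = 75
k=4,n=3: c = 75+7 = 82
k=4,n=4: c = 82+8 = 90
k=4,n=5: c = 90+9 = 99
k=4,n=6: c = 99+10 = 109
k=4,n=7: c = 109+11 = 120
k=5,n=3: c = 120+8 = 128
k=5,n=4: c = 128+9 = 137
k=5,n=5: c = 137+10 = 147
k=5,n=6: c = 147+11 = 158
k=5,n=7: c = 158+12 = 170
k=6,n=3: c = 170+9 = 179
k=6,n=4: c = 179+10 = 189
k=6,n=5: c = 189+11 = 200
k=6,n=6: c = 200+12 = 212
k=6,n=7: c = 212+13 = 225

225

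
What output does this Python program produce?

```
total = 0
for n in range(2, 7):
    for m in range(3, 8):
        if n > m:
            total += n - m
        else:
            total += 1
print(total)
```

29

n=2,m=3: not 2>3, total = 0+1 = 1
n=2,m=4: not 2>4, total = 1+1 = 2
n=2,m=5: not 2>5, total = 2+1 = 3
n=2,m=6: not 2>6, total = 3+1 = 4
n=2,m=7: not 2>7, total = 4+1 = 5
n=3,m=3: not 3>3, total = 5+1 = 6
n=3,m=4: not 3>4, total = 6+1 = 7
n=3,m=5: not 3>5, total = 7+1 = 8
n=3,m=6: not 3>6, total = 8+1 = 9
n=3,m=7: not 3>7, total = 9+1 = 10
n=4,m=3: 4>3, total = 10+1 = 11
n=4,m=4: not 4>4, total = 11+1 = 12
n=4,m=5: not 4>5, total = 12+1 = 13
n=4,m=6: not 4>6, total = 13+1 = 14
n=4,m=7: not 4>7, total = 14+1 = 15
n=5,m=3: 5>3, total = 15+2 = 17
n=5,m=4: 5>4, total = 17+1 = 18
n=5,m=5: not 5>5, total = 18+1 = 19
n=5,m=6: not 5>6, total = 19+1 = 20
n=5,m=7: not 5>7, total = 20+1 = 21
n=6,m=3: 6>3, total = 21+3 = 24
n=6,m=4: 6>4, total = 24+2 = 26
n=6,m=5: 6>5, total = 26+1 = 27
n=6,m=6: not 6>6, total = 27+1 = 28
n=6,m=7: not 6>7, total = 28+1 = 29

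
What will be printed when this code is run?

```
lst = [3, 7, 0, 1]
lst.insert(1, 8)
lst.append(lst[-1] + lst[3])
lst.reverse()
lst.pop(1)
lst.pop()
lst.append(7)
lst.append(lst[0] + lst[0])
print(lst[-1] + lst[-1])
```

4

insert 8 at 1 → [3, 8, 7, 0, 1]
append lst[-1]+lst[3] = 1+0 = 1 → [3, 8, 7, 0, 1, 1]
reverse → [1, 1, 0, 7, 8, 3]
pop(1) removes 1 → [1, 0, 7, 8, 3]
pop() removes 3 → [1, 0, 7, 8]
append 7 → [1, 0, 7, 8, 7]
append lst[0]+lst[0] = 1+1 = 2 → [1, 0, 7, 8, 7, 2]
lst[-1]+lst[-1] = 2+2 = 4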